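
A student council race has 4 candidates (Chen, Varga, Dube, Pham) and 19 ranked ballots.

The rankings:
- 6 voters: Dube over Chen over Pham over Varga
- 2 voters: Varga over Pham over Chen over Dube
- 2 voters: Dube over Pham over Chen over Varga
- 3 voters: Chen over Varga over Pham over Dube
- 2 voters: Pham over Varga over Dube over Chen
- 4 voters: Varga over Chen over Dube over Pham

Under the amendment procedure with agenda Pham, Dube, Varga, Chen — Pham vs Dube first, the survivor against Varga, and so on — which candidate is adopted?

Chen

Round 1: Pham vs Dube — 7–12, Dube advances.
Round 2: Dube vs Varga — 8–11, Varga advances.
Round 3: Varga vs Chen — 8–11, Chen advances.
The agenda winner is Chen.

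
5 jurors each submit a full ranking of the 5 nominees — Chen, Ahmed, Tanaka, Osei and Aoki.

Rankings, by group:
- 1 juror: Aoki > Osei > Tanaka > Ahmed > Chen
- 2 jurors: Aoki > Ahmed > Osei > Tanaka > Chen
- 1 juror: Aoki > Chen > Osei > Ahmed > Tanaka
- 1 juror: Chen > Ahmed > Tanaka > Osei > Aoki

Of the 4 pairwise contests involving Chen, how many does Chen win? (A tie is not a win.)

Chen against each rival (5 jurors):
Chen vs Ahmed: Chen preferred on 1+1 = 2 ballots; Ahmed wins 3–2.
Chen vs Tanaka: 1+1 = 2 for Chen, 3 for Tanaka — Tanaka by 3–2.
Chen vs Osei: 2 to 3, Osei.
Chen vs Aoki: Aoki, 4–1.
Chen beats no one; loses to Ahmed, Tanaka, Osei, Aoki — 0 pairwise wins.

0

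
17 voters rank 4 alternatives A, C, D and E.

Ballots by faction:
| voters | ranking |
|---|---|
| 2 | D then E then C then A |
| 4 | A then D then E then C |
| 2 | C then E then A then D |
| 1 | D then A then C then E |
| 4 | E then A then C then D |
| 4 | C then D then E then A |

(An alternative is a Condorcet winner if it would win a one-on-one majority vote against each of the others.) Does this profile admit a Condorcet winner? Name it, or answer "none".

none

Pairwise majorities:
A vs C: A wins 9–8.
A vs D: A, 10–7.
A vs E: E wins 12–5.
C–D: C 10–7.
C–E: E 10–7.
D vs E: D, 11–6.
No alternative is unbeaten: A loses to E; C loses to A; D loses to A; E loses to D. In particular A → D → E → A is a majority cycle — no Condorcet winner exists.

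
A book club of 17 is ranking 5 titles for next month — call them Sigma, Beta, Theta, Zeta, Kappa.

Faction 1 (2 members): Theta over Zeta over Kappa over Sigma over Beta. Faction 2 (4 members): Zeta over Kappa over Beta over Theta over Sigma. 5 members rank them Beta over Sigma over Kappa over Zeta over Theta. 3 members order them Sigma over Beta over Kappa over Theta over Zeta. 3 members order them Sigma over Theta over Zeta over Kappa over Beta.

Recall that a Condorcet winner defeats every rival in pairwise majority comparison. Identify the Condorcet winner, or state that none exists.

Pairwise majorities:
Sigma vs Beta: 2+3+3 = 8 for Sigma, 9 for Beta — Beta by 9–8.
Sigma vs Theta: Sigma, 11–6.
Sigma vs Zeta: Sigma, 11–6.
Sigma vs Kappa: Sigma, 11–6.
Beta vs Theta: Beta preferred on 4+5+3 = 12 ballots; Beta wins 12–5.
Beta vs Zeta: Beta preferred on 5+3 = 8 ballots; Zeta wins 9–8.
Beta vs Kappa: Kappa wins 9–8.
Theta vs Zeta: Theta is ranked higher on 2+3+3 = 8 ballots, Zeta on 9. Zeta wins 9–8.
Theta vs Kappa: 2+3 = 5 for Theta, 12 for Kappa — Kappa by 12–5.
Zeta vs Kappa: 2+4+3 = 9 for Zeta, 8 for Kappa — Zeta by 9–8.
No book is unbeaten: Sigma loses to Beta; Beta loses to Zeta; Theta loses to Sigma; Zeta loses to Sigma; Kappa loses to Sigma. In particular Sigma → Zeta → Beta → Sigma is a majority cycle — no Condorcet winner exists.

none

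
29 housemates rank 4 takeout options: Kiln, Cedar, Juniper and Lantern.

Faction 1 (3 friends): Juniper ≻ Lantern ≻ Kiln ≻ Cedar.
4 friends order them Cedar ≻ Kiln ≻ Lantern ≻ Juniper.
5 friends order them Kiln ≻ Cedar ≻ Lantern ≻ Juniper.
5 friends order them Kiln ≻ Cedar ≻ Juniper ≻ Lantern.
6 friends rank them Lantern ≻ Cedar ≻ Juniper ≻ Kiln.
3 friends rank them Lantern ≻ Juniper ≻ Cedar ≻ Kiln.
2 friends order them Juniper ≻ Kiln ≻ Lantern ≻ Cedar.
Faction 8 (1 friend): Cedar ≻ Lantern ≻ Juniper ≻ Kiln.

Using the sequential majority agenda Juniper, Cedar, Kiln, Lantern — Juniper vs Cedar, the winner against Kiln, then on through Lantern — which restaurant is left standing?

Kiln

Round 1: Juniper vs Cedar — 8–21, Cedar advances.
Round 2: Cedar vs Kiln — 14–15, Kiln advances.
Round 3: Kiln vs Lantern — 16–13, Kiln advances.
Kiln survives the agenda.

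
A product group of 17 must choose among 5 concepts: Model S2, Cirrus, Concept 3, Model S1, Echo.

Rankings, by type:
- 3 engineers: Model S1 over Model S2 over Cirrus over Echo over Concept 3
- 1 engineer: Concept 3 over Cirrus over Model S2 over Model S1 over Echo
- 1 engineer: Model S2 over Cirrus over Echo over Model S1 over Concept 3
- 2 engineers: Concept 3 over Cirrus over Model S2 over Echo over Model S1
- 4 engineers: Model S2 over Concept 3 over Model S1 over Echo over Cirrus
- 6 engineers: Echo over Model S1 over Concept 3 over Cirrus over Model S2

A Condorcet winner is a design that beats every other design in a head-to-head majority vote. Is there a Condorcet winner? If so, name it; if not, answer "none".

none

Head-to-head results (17 engineers):
Model S2 vs Cirrus: 3+1+4 = 8 for Model S2, 9 for Cirrus — Cirrus by 9–8.
Model S2 vs Concept 3: 8 to 9, Concept 3.
Model S2 vs Model S1: 1+1+2+4 = 8 for Model S2, 9 for Model S1 — Model S1 by 9–8.
Model S2 vs Echo: Model S2 preferred on 3+1+1+2+4 = 11 ballots; Model S2 wins 11–6.
Cirrus vs Concept 3: 3+1 = 4 for Cirrus, 13 for Concept 3 — Concept 3 by 13–4.
Cirrus vs Model S1: Cirrus is ranked higher on 1+1+2 = 4 ballots, Model S1 on 13. Model S1 wins 13–4.
Cirrus vs Echo: Cirrus preferred on 3+1+1+2 = 7 ballots; Echo wins 10–7.
Concept 3 vs Model S1: 1+2+4 = 7 for Concept 3, 10 for Model S1 — Model S1 by 10–7.
Concept 3 vs Echo: 1+2+4 = 7 for Concept 3, 10 for Echo — Echo by 10–7.
Model S1 vs Echo: Model S1 is ranked higher on 3+1+4 = 8 ballots, Echo on 9. Echo wins 9–8.
No design is unbeaten: Model S2 loses to Cirrus; Cirrus loses to Concept 3; Concept 3 loses to Model S1; Model S1 loses to Echo; Echo loses to Model S2. In particular Model S2 > Echo > Cirrus > Model S2 is a majority cycle — no Condorcet winner exists.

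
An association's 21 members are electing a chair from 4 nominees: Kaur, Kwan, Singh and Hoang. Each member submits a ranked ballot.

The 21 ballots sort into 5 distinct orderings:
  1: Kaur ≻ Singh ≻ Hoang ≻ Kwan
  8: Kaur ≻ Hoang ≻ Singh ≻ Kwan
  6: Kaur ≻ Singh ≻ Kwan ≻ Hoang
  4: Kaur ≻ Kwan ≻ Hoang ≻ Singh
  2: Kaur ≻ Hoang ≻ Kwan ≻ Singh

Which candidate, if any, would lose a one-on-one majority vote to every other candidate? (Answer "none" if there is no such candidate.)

Kwan

Head-to-head results (21 voters):
Kaur vs Kwan: 1+8+6+4+2 = 21 for Kaur, 0 for Kwan — Kaur by 21–0.
Kaur vs Singh: 1+8+6+4+2 = 21 for Kaur, 0 for Singh — Kaur by 21–0.
Kaur vs Hoang: Kaur wins 21–0.
Kwan vs Singh: Singh wins 15–6.
Kwan vs Hoang: Kwan is ranked higher on 6+4 = 10 ballots, Hoang on 11. Hoang wins 11–10.
Singh vs Hoang: 1+6 = 7 for Singh, 14 for Hoang — Hoang by 14–7.
Only Kwan has no wins; Kwan is the Condorcet loser.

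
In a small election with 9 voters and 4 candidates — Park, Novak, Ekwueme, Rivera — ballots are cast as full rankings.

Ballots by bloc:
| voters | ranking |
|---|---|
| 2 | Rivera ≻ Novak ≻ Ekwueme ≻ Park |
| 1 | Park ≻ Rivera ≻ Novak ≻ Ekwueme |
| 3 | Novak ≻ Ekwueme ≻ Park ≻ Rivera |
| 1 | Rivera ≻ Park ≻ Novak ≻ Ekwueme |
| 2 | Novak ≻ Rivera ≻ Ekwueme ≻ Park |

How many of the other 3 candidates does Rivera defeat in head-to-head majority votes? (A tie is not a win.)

Rivera against each rival (9 voters):
Rivera vs Park: Rivera wins 5–4.
Rivera vs Novak: 4 to 5, Novak.
Rivera vs Ekwueme: Rivera is ranked higher on 2+1+1+2 = 6 ballots, Ekwueme on 3. Rivera wins 6–3.
Rivera beats Park, Ekwueme; loses to Novak — 2 pairwise wins.

2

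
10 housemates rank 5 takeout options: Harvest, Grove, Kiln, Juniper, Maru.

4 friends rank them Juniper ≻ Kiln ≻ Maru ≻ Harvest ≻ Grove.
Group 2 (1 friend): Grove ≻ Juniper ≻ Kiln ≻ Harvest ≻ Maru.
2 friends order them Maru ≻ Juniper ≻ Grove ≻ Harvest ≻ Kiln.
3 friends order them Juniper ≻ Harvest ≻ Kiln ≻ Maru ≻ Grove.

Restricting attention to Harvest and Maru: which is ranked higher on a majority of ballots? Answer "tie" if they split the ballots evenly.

Ballots ranking Harvest above Maru: 1 + 3 = 4.
Ballots ranking Maru above Harvest: 10 − 4 = 6.
Maru wins the head-to-head 6–4.

Maru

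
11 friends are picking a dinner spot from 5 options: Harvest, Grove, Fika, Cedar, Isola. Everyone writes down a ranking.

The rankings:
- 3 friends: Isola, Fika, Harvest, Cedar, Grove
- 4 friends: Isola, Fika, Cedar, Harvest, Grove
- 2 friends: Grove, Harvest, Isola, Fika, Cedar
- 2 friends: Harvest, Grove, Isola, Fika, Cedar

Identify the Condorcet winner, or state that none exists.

Isola

Head-to-head results (11 friends):
Harvest vs Grove: Harvest wins 9–2.
Harvest–Fika: Fika 7–4.
Harvest vs Cedar: Harvest, 7–4.
Harvest vs Isola: Isola wins 7–4.
Grove vs Fika: 2+2 = 4 for Grove, 7 for Fika — Fika by 7–4.
Grove vs Cedar: Grove is ranked higher on 2+2 = 4 ballots, Cedar on 7. Cedar wins 7–4.
Grove vs Isola: 2+2 = 4 for Grove, 7 for Isola — Isola by 7–4.
Fika vs Cedar: Fika wins 11–0.
Fika vs Isola: Fika preferred on 0 ballots; Isola wins 11–0.
Cedar vs Isola: Cedar is ranked higher on 0 ballots, Isola on 11. Isola wins 11–0.
Isola wins every pairwise contest, so Isola is the Condorcet winner.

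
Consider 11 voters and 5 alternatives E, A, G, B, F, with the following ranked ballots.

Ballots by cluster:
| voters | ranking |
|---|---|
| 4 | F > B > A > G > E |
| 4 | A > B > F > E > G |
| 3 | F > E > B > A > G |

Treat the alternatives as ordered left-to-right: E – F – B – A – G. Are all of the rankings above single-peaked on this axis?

Axis positions: E=1, F=2, B=3, A=4, G=5.
Cluster 1 (peak F at position 2): ranking walks positions 2-3-4-5-1, expanding outward from the peak — single-peaked.
Cluster 2 (peak A at position 4): ranking walks positions 4-3-2-1-5, expanding outward from the peak — single-peaked.
Cluster 3 (peak F at position 2): ranking walks positions 2-1-3-4-5, expanding outward from the peak — single-peaked.
Every ranking is single-peaked on this axis.

yes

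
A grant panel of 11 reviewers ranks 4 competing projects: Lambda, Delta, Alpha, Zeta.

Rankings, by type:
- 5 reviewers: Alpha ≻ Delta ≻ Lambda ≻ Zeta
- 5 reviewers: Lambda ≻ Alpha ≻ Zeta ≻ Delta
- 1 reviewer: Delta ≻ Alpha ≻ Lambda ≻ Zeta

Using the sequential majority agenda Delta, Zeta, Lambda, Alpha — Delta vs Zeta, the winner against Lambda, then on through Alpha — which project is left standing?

Alpha

Round 1: Delta vs Zeta — 6–5, Delta advances.
Round 2: Delta vs Lambda — 6–5, Delta advances.
Round 3: Delta vs Alpha — 1–10, Alpha advances.
Alpha survives the agenda.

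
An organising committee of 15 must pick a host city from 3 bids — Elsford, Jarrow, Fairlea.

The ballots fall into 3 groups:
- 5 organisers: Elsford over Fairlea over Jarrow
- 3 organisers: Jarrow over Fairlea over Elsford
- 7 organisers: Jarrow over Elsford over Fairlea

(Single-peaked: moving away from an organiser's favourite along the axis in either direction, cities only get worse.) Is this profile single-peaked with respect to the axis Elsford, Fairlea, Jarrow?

no

Axis positions: Elsford=1, Fairlea=2, Jarrow=3.
Group 1 (peak Elsford at position 1): ranking walks positions 1-2-3, expanding outward from the peak — single-peaked.
Group 2 (peak Jarrow at position 3): ranking walks positions 3-2-1, expanding outward from the peak — single-peaked.
Group 3: ranking walks positions 3-1-2; Elsford is ranked above Fairlea even though Fairlea lies between Elsford and the peak Jarrow on the axis — preferences dip and rise again. Not single-peaked.
Group 3 violates single-peakedness, so the profile is not single-peaked on this axis.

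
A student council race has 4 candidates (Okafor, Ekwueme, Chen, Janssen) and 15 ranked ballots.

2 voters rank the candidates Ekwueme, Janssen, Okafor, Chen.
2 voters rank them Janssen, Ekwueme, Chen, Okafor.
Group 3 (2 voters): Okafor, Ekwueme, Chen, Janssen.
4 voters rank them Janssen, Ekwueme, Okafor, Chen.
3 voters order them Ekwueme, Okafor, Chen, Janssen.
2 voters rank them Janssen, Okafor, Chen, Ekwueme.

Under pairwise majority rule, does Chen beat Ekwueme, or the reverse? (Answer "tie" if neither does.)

Ekwueme

Ballots ranking Chen above Ekwueme: 2.
Ballots ranking Ekwueme above Chen: 15 − 2 = 13.
Ekwueme wins the head-to-head 13–2.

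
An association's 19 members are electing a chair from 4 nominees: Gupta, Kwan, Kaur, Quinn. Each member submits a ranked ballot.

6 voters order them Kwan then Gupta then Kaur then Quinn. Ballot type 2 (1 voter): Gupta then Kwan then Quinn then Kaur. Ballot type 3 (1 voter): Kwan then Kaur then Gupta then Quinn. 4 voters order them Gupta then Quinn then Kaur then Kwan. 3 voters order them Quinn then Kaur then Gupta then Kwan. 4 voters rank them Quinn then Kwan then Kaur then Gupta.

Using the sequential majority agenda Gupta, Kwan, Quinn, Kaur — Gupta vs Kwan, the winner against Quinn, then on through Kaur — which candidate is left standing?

Round 1: Gupta vs Kwan — 8–11, Kwan advances.
Round 2: Kwan vs Quinn — 8–11, Quinn advances.
Round 3: Quinn vs Kaur — 12–7, Quinn advances.
The agenda winner is Quinn.

Quinn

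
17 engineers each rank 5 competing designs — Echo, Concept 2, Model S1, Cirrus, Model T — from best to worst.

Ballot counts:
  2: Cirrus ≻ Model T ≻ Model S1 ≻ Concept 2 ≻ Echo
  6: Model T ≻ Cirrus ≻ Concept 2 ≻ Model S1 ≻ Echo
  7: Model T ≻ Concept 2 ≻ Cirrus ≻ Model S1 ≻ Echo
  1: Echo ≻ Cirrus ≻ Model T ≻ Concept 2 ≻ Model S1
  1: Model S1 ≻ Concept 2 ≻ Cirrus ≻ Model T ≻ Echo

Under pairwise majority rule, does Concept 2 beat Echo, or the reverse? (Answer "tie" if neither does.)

Concept 2

Ballots ranking Concept 2 above Echo: 2 + 6 + 7 + 1 = 16.
Ballots ranking Echo above Concept 2: 17 − 16 = 1.
Concept 2 wins the head-to-head 16–1.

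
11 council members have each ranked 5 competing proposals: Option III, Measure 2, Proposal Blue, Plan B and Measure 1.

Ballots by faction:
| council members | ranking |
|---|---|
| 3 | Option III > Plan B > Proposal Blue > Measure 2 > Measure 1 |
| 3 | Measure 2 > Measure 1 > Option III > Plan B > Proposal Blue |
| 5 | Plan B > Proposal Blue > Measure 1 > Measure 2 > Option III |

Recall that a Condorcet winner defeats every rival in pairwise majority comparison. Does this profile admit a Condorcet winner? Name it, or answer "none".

none

Head-to-head results (11 council members):
Option III vs Measure 2: Option III is ranked higher on 3 ballots, Measure 2 on 8. Measure 2 wins 8–3.
Option III vs Proposal Blue: 3+3 = 6 for Option III, 5 for Proposal Blue — Option III by 6–5.
Option III vs Plan B: 3+3 = 6 for Option III, 5 for Plan B — Option III by 6–5.
Option III vs Measure 1: Option III is ranked higher on 3 ballots, Measure 1 on 8. Measure 1 wins 8–3.
Measure 2 vs Proposal Blue: Measure 2 preferred on 3 ballots; Proposal Blue wins 8–3.
Measure 2 vs Plan B: 3 for Measure 2, 8 for Plan B — Plan B by 8–3.
Measure 2 vs Measure 1: 6 to 5, Measure 2.
Proposal Blue vs Plan B: 0 for Proposal Blue, 11 for Plan B — Plan B by 11–0.
Proposal Blue vs Measure 1: 3+5 = 8 for Proposal Blue, 3 for Measure 1 — Proposal Blue by 8–3.
Plan B vs Measure 1: 8 to 3, Plan B.
No option is unbeaten: Option III loses to Measure 2; Measure 2 loses to Proposal Blue; Proposal Blue loses to Option III; Plan B loses to Option III; Measure 1 loses to Measure 2. In particular Option III → Proposal Blue → Measure 2 → Option III is a majority cycle — no Condorcet winner exists.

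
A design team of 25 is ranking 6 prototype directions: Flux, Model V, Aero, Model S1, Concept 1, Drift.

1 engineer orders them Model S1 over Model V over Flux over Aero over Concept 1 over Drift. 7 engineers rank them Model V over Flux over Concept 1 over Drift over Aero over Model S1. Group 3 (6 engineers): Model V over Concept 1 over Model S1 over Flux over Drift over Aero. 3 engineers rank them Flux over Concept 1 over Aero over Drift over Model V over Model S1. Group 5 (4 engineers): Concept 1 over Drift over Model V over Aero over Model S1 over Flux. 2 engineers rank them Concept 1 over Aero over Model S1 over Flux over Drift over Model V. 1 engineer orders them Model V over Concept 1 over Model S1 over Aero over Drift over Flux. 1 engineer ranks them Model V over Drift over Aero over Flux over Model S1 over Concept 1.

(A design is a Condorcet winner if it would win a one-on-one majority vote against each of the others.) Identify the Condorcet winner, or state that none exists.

Model V

Head-to-head results (25 engineers):
Flux vs Model V: 3+2 = 5 for Flux, 20 for Model V — Model V by 20–5.
Flux–Aero: Flux 17–8.
Flux–Model S1: Model S1 14–11.
Flux–Concept 1: Concept 1 13–12.
Flux vs Drift: Flux, 19–6.
Model V–Aero: Model V 20–5.
Model V vs Model S1: Model V is ranked higher on 7+6+3+4+1+1 = 22 ballots, Model S1 on 3. Model V wins 22–3.
Model V vs Concept 1: Model V preferred on 1+7+6+1+1 = 16 ballots; Model V wins 16–9.
Model V–Drift: Model V 16–9.
Aero–Model S1: Aero 17–8.
Aero vs Concept 1: 1+1 = 2 for Aero, 23 for Concept 1 — Concept 1 by 23–2.
Aero vs Drift: Aero preferred on 1+3+2+1 = 7 ballots; Drift wins 18–7.
Model S1 vs Concept 1: Concept 1, 23–2.
Model S1 vs Drift: 10 to 15, Drift.
Concept 1 vs Drift: 24 for Concept 1, 1 for Drift — Concept 1 by 24–1.
Model V wins every pairwise contest, so Model V is the Condorcet winner.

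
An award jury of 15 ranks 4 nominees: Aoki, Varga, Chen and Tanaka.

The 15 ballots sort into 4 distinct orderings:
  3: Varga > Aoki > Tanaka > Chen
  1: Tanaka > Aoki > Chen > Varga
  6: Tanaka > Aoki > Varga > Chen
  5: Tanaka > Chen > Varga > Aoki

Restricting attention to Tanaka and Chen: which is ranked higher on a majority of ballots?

Tanaka

Ballots ranking Tanaka above Chen: 3 + 1 + 6 + 5 = 15.
Ballots ranking Chen above Tanaka: 15 − 15 = 0.
Tanaka wins the head-to-head 15–0.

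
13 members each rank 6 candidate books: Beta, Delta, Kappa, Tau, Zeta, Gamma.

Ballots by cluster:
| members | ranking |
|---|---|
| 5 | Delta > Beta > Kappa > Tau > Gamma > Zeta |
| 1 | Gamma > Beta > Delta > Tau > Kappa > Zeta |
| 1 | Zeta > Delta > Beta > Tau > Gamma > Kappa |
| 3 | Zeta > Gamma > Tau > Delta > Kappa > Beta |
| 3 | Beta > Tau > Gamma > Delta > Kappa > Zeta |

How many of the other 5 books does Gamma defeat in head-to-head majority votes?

3

Gamma against each rival (13 members):
Gamma–Beta: Beta 9–4.
Gamma vs Delta: Gamma is ranked higher on 1+3+3 = 7 ballots, Delta on 6. Gamma wins 7–6.
Gamma vs Kappa: Gamma, 8–5.
Gamma vs Tau: Gamma is ranked higher on 1+3 = 4 ballots, Tau on 9. Tau wins 9–4.
Gamma vs Zeta: Gamma, 9–4.
Gamma beats Delta, Kappa, Zeta; loses to Beta, Tau — 3 pairwise wins.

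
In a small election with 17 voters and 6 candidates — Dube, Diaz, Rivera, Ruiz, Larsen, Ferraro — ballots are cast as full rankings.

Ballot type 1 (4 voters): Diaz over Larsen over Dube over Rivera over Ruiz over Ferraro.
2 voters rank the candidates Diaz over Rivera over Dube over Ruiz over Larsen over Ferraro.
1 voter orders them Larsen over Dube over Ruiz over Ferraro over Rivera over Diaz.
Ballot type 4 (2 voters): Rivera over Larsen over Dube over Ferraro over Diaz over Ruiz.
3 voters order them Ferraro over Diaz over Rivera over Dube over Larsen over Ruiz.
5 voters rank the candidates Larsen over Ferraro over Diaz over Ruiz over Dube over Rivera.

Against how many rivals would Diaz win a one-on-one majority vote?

Diaz against each rival (17 voters):
Diaz–Dube: Diaz 14–3.
Diaz vs Rivera: Diaz wins 14–3.
Diaz vs Ruiz: Diaz is ranked higher on 4+2+2+3+5 = 16 ballots, Ruiz on 1. Diaz wins 16–1.
Diaz vs Larsen: Diaz, 9–8.
Diaz vs Ferraro: 6 to 11, Ferraro.
Diaz beats Dube, Rivera, Ruiz, Larsen; loses to Ferraro — 4 pairwise wins.

4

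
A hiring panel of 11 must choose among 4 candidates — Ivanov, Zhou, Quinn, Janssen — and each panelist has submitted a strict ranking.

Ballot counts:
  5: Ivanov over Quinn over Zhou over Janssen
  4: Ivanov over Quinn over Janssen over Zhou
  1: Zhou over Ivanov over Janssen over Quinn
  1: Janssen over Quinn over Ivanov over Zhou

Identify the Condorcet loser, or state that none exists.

Pairwise majorities:
Ivanov vs Zhou: 10 to 1, Ivanov.
Ivanov vs Quinn: 10 to 1, Ivanov.
Ivanov vs Janssen: Ivanov, 10–1.
Zhou–Quinn: Quinn 10–1.
Zhou vs Janssen: 5+1 = 6 for Zhou, 5 for Janssen — Zhou by 6–5.
Quinn vs Janssen: Quinn, 9–2.
Only Janssen has no wins; Janssen is the Condorcet loser.

Janssen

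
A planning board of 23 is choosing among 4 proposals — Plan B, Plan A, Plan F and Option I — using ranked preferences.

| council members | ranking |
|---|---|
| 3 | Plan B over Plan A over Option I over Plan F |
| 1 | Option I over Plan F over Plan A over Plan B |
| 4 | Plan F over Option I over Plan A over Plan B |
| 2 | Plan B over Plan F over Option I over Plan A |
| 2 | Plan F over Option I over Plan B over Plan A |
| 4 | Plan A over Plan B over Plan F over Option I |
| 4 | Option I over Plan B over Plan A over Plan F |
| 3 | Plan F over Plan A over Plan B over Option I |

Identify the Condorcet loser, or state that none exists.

Pairwise majorities:
Plan B vs Plan A: Plan B is ranked higher on 3+2+2+4 = 11 ballots, Plan A on 12. Plan A wins 12–11.
Plan B–Plan F: Plan B 13–10.
Plan B vs Option I: Plan B is ranked higher on 3+2+4+3 = 12 ballots, Option I on 11. Plan B wins 12–11.
Plan A vs Plan F: Plan A preferred on 3+4+4 = 11 ballots; Plan F wins 12–11.
Plan A vs Option I: Option I wins 13–10.
Plan F vs Option I: Plan F wins 15–8.
Each option has at least one pairwise win (Plan B beats Plan F; Plan A beats Plan B; Plan F beats Plan A; Option I beats Plan A) — no Condorcet loser.

none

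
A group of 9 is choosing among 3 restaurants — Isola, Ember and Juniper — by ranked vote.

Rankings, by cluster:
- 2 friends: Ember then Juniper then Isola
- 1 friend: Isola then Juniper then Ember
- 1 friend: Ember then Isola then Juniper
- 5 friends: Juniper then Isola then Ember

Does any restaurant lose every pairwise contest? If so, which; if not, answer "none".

Ember

Head-to-head results (9 friends):
Isola vs Ember: 6 to 3, Isola.
Isola vs Juniper: Juniper, 7–2.
Ember vs Juniper: Juniper, 6–3.
Ember is beaten in every head-to-head and is the Condorcet loser.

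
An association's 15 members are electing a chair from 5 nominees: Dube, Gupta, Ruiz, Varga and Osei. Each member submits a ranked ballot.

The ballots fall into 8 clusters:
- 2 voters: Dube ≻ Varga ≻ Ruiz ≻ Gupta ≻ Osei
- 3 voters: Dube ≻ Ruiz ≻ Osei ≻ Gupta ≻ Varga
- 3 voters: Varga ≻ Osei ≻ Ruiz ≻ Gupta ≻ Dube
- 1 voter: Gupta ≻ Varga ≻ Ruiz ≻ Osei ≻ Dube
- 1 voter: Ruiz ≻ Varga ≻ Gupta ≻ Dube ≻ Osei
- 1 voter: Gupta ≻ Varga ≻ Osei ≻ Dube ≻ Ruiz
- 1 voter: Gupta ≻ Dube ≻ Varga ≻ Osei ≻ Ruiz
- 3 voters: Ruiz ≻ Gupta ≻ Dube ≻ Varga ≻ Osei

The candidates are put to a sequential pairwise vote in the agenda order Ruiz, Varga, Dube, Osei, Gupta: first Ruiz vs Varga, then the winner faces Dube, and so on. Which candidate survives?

Round 1: Ruiz vs Varga — 7–8, Varga advances.
Round 2: Varga vs Dube — 6–9, Dube advances.
Round 3: Dube vs Osei — 10–5, Dube advances.
Round 4: Dube vs Gupta — 5–10, Gupta advances.
The agenda winner is Gupta.

Gupta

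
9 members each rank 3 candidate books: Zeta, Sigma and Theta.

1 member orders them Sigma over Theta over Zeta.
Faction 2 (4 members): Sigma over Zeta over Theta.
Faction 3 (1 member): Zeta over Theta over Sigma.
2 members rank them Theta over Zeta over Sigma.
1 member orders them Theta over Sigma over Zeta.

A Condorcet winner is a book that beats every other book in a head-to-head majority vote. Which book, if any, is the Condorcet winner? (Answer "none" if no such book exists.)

Head-to-head results (9 members):
Zeta vs Sigma: 1+2 = 3 for Zeta, 6 for Sigma — Sigma by 6–3.
Zeta vs Theta: 4+1 = 5 for Zeta, 4 for Theta — Zeta by 5–4.
Sigma vs Theta: Sigma is ranked higher on 1+4 = 5 ballots, Theta on 4. Sigma wins 5–4.
Sigma wins every pairwise contest, so Sigma is the Condorcet winner.

Sigma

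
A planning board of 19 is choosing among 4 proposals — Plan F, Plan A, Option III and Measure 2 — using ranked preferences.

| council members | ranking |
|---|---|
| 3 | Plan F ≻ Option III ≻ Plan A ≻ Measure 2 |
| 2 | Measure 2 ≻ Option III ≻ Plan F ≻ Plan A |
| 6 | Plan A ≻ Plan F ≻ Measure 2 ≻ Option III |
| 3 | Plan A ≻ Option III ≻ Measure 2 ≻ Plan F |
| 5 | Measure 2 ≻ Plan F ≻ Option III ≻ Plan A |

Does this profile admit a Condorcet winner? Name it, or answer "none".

none

Head-to-head results (19 council members):
Plan F vs Plan A: Plan F wins 10–9.
Plan F vs Option III: 3+6+5 = 14 for Plan F, 5 for Option III — Plan F by 14–5.
Plan F vs Measure 2: 9 to 10, Measure 2.
Plan A vs Option III: 6+3 = 9 for Plan A, 10 for Option III — Option III by 10–9.
Plan A vs Measure 2: 12 to 7, Plan A.
Option III vs Measure 2: 6 to 13, Measure 2.
No option is unbeaten: Plan F loses to Measure 2; Plan A loses to Plan F; Option III loses to Plan F; Measure 2 loses to Plan A. In particular Plan F → Plan A → Measure 2 → Plan F is a majority cycle — no Condorcet winner exists.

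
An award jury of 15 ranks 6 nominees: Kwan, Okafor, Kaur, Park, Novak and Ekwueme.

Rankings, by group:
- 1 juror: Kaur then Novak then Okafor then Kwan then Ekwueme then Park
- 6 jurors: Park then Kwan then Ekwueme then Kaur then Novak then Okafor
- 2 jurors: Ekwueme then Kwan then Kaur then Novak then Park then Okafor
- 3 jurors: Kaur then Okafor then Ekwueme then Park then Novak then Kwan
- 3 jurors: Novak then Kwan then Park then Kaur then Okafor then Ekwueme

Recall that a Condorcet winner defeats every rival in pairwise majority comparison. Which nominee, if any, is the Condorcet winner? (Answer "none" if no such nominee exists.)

Park

Check each pair by majority over 15 ballots:
Kwan vs Okafor: Kwan, 11–4.
Kwan vs Kaur: Kwan wins 11–4.
Kwan vs Park: Park wins 9–6.
Kwan–Novak: Kwan 8–7.
Kwan–Ekwueme: Kwan 10–5.
Okafor–Kaur: Kaur 15–0.
Okafor–Park: Park 11–4.
Okafor vs Novak: Novak wins 12–3.
Okafor vs Ekwueme: Ekwueme, 8–7.
Kaur vs Park: Park wins 9–6.
Kaur vs Novak: Kaur wins 12–3.
Kaur vs Ekwueme: Ekwueme, 8–7.
Park vs Novak: Park wins 9–6.
Park vs Ekwueme: Park wins 9–6.
Novak–Ekwueme: Ekwueme 11–4.
Park wins every pairwise contest, so Park is the Condorcet winner.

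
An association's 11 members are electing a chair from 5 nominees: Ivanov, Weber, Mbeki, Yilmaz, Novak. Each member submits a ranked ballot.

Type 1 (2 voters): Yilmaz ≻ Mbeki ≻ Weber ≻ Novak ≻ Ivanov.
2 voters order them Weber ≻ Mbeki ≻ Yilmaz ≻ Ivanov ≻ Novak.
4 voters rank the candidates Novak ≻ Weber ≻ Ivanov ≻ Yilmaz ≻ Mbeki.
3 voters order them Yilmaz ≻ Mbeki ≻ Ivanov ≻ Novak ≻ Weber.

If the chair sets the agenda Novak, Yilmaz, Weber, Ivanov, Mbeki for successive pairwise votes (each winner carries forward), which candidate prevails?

Weber

Round 1: Novak vs Yilmaz — 4–7, Yilmaz advances.
Round 2: Yilmaz vs Weber — 5–6, Weber advances.
Round 3: Weber vs Ivanov — 8–3, Weber advances.
Round 4: Weber vs Mbeki — 6–5, Weber advances.
Weber survives the agenda.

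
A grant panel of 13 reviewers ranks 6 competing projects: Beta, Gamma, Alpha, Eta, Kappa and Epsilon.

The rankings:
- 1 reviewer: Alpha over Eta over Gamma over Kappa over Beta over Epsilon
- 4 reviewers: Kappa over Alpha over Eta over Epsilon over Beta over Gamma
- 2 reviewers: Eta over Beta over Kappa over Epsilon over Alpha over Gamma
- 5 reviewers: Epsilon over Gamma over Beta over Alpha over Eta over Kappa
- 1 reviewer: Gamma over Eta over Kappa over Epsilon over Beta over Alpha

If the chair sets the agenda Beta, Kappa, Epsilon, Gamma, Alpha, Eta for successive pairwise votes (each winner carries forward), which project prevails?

Round 1: Beta vs Kappa — 7–6, Beta advances.
Round 2: Beta vs Epsilon — 3–10, Epsilon advances.
Round 3: Epsilon vs Gamma — 11–2, Epsilon advances.
Round 4: Epsilon vs Alpha — 8–5, Epsilon advances.
Round 5: Epsilon vs Eta — 5–8, Eta advances.
Eta survives the agenda.

Eta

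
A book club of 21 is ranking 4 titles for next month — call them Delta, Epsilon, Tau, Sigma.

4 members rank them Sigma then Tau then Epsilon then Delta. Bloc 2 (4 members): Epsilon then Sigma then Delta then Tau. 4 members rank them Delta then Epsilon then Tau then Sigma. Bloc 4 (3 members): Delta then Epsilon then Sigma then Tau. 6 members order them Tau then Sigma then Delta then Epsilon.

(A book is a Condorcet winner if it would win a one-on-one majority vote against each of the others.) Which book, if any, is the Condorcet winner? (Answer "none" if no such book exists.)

Head-to-head results (21 members):
Delta–Epsilon: Delta 13–8.
Delta–Tau: Delta 11–10.
Delta vs Sigma: Sigma, 14–7.
Epsilon vs Tau: Epsilon, 11–10.
Epsilon–Sigma: Epsilon 11–10.
Tau vs Sigma: Sigma, 11–10.
No book is unbeaten: Delta loses to Sigma; Epsilon loses to Delta; Tau loses to Delta; Sigma loses to Epsilon. In particular Delta > Epsilon > Sigma > Delta is a majority cycle — no Condorcet winner exists.

none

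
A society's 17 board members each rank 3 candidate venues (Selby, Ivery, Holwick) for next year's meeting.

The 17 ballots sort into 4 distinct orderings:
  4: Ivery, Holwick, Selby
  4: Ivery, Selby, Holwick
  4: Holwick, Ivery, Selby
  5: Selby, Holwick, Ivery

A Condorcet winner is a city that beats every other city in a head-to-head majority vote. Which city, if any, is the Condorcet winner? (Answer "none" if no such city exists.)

none

Pairwise majorities:
Selby vs Ivery: Ivery, 12–5.
Selby vs Holwick: Selby, 9–8.
Ivery vs Holwick: Holwick, 9–8.
Every city loses at least once (Selby loses to Ivery; Ivery loses to Holwick; Holwick loses to Selby). The majority relation contains the cycle Selby > Holwick > Ivery > Selby, so there is no Condorcet winner.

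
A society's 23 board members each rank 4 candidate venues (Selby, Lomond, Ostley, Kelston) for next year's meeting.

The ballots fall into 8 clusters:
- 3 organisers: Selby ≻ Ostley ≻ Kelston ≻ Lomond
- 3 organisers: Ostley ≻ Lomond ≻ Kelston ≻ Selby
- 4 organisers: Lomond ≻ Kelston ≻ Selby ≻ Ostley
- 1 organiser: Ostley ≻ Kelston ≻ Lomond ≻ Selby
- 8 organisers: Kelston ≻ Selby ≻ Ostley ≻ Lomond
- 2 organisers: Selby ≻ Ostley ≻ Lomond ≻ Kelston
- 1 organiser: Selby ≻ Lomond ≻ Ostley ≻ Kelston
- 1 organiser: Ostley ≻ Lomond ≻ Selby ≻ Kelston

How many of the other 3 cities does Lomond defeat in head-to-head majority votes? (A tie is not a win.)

Lomond against each rival (23 organisers):
Lomond vs Selby: Selby, 14–9.
Lomond vs Ostley: Ostley wins 18–5.
Lomond vs Kelston: 11 to 12, Kelston.
Lomond beats no one; loses to Selby, Ostley, Kelston — 0 pairwise wins.

0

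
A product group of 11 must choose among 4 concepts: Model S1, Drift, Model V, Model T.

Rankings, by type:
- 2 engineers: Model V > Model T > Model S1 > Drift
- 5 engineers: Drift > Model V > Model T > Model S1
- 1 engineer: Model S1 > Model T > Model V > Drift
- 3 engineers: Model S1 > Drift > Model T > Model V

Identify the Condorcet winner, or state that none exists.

Check each pair by majority over 11 ballots:
Model S1 vs Drift: 2+1+3 = 6 for Model S1, 5 for Drift — Model S1 by 6–5.
Model S1 vs Model V: 1+3 = 4 for Model S1, 7 for Model V — Model V by 7–4.
Model S1 vs Model T: 1+3 = 4 for Model S1, 7 for Model T — Model T by 7–4.
Drift vs Model V: 5+3 = 8 for Drift, 3 for Model V — Drift by 8–3.
Drift vs Model T: 8 to 3, Drift.
Model V vs Model T: 2+5 = 7 for Model V, 4 for Model T — Model V by 7–4.
Every design loses at least once (Model S1 loses to Model V; Drift loses to Model S1; Model V loses to Drift; Model T loses to Drift). The majority relation contains the cycle Model S1 > Drift > Model V > Model S1, so there is no Condorcet winner.

none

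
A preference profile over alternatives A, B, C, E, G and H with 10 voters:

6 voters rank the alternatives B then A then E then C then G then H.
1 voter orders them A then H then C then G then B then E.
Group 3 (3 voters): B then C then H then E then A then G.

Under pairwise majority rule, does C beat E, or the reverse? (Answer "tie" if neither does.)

Ballots ranking C above E: 1 + 3 = 4.
Ballots ranking E above C: 10 − 4 = 6.
E wins the head-to-head 6–4.

E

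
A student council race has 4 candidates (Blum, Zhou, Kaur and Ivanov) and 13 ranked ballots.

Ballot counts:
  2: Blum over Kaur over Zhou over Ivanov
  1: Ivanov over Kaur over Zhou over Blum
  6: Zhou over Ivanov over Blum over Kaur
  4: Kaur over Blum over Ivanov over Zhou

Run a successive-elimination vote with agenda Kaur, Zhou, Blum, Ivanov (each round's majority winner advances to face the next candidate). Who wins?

Ivanov

Round 1: Kaur vs Zhou — 7–6, Kaur advances.
Round 2: Kaur vs Blum — 5–8, Blum advances.
Round 3: Blum vs Ivanov — 6–7, Ivanov advances.
Ivanov survives the agenda.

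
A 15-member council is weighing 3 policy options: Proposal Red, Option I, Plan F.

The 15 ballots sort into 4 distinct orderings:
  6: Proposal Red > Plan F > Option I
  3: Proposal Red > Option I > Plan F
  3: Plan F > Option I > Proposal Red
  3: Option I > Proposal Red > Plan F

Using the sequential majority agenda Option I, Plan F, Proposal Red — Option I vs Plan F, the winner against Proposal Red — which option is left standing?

Round 1: Option I vs Plan F — 6–9, Plan F advances.
Round 2: Plan F vs Proposal Red — 3–12, Proposal Red advances.
Proposal Red survives the agenda.

Proposal Red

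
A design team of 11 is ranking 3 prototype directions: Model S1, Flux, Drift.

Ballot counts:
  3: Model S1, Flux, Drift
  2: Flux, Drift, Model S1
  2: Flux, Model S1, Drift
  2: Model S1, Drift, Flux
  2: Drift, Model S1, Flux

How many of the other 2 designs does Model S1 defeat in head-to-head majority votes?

2

Model S1 against each rival (11 engineers):
Model S1 vs Flux: Model S1, 7–4.
Model S1 vs Drift: Model S1 preferred on 3+2+2 = 7 ballots; Model S1 wins 7–4.
Model S1 beats Flux, Drift — 2 pairwise wins.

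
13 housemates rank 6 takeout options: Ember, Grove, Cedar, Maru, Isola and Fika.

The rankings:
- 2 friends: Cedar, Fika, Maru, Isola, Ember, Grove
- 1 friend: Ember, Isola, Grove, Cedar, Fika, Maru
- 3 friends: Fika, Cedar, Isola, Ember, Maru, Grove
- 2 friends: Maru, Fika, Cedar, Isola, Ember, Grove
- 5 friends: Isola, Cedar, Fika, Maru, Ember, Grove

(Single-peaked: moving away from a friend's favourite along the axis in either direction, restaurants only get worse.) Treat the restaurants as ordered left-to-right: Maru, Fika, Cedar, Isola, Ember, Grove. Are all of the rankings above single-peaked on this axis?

yes

Axis positions: Maru=1, Fika=2, Cedar=3, Isola=4, Ember=5, Grove=6.
Ballot type 1 (peak Cedar at position 3): ranking walks positions 3-2-1-4-5-6, expanding outward from the peak — single-peaked.
Ballot type 2 (peak Ember at position 5): ranking walks positions 5-4-6-3-2-1, expanding outward from the peak — single-peaked.
Ballot type 3 (peak Fika at position 2): ranking walks positions 2-3-4-5-1-6, expanding outward from the peak — single-peaked.
Ballot type 4 (peak Maru at position 1): ranking walks positions 1-2-3-4-5-6, expanding outward from the peak — single-peaked.
Ballot type 5 (peak Isola at position 4): ranking walks positions 4-3-2-1-5-6, expanding outward from the peak — single-peaked.
Every ranking is single-peaked on this axis.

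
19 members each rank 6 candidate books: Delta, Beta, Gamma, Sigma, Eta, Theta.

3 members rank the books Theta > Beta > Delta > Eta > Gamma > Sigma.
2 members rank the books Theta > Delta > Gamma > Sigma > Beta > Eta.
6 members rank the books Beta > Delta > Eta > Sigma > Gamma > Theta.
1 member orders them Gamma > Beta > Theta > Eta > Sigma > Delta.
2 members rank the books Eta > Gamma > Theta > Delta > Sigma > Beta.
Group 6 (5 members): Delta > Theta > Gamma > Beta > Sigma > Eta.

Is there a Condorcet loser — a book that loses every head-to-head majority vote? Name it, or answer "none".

Pairwise majorities:
Delta vs Beta: Delta is ranked higher on 2+2+5 = 9 ballots, Beta on 10. Beta wins 10–9.
Delta vs Gamma: 16 to 3, Delta.
Delta vs Sigma: 3+2+6+2+5 = 18 for Delta, 1 for Sigma — Delta by 18–1.
Delta vs Eta: Delta is ranked higher on 3+2+6+5 = 16 ballots, Eta on 3. Delta wins 16–3.
Delta vs Theta: Delta is ranked higher on 6+5 = 11 ballots, Theta on 8. Delta wins 11–8.
Beta vs Gamma: Gamma wins 10–9.
Beta vs Sigma: Beta preferred on 3+6+1+5 = 15 ballots; Beta wins 15–4.
Beta vs Eta: Beta preferred on 3+2+6+1+5 = 17 ballots; Beta wins 17–2.
Beta–Theta: Theta 12–7.
Gamma vs Sigma: 13 to 6, Gamma.
Gamma vs Eta: 8 to 11, Eta.
Gamma vs Theta: Theta wins 10–9.
Sigma vs Eta: Eta wins 12–7.
Sigma vs Theta: 6 to 13, Theta.
Eta vs Theta: 6+2 = 8 for Eta, 11 for Theta — Theta by 11–8.
Sigma is beaten in every head-to-head and is the Condorcet loser.

Sigma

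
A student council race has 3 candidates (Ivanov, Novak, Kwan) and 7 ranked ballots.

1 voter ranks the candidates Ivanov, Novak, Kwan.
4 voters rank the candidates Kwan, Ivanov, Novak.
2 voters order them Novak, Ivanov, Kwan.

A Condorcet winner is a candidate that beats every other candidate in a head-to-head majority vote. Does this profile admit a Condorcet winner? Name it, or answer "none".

Kwan

Pairwise majorities:
Ivanov vs Novak: 1+4 = 5 for Ivanov, 2 for Novak — Ivanov by 5–2.
Ivanov–Kwan: Kwan 4–3.
Novak vs Kwan: Kwan, 4–3.
Only Kwan has no losses; Kwan is the Condorcet winner.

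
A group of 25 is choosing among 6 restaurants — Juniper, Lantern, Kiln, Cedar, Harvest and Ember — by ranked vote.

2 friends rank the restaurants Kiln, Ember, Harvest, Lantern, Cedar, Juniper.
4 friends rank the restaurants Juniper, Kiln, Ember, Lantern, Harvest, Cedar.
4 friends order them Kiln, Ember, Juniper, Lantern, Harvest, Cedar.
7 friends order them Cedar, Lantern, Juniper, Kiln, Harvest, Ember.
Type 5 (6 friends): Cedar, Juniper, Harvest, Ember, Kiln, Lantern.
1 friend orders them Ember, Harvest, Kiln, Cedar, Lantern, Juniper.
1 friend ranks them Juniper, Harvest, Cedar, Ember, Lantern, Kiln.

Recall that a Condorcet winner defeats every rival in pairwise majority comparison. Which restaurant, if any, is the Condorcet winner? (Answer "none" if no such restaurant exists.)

Cedar

Check each pair by majority over 25 ballots:
Juniper–Lantern: Juniper 15–10.
Juniper–Kiln: Juniper 18–7.
Juniper vs Cedar: Cedar wins 16–9.
Juniper–Harvest: Juniper 22–3.
Juniper vs Ember: Juniper, 18–7.
Lantern vs Kiln: Kiln wins 17–8.
Lantern vs Cedar: Cedar, 15–10.
Lantern vs Harvest: Lantern, 15–10.
Lantern–Ember: Ember 18–7.
Kiln–Cedar: Cedar 14–11.
Kiln vs Harvest: Kiln, 17–8.
Kiln–Ember: Kiln 17–8.
Cedar vs Harvest: Cedar wins 13–12.
Cedar vs Ember: Cedar, 14–11.
Harvest vs Ember: Harvest wins 14–11.
Cedar wins every pairwise contest, so Cedar is the Condorcet winner.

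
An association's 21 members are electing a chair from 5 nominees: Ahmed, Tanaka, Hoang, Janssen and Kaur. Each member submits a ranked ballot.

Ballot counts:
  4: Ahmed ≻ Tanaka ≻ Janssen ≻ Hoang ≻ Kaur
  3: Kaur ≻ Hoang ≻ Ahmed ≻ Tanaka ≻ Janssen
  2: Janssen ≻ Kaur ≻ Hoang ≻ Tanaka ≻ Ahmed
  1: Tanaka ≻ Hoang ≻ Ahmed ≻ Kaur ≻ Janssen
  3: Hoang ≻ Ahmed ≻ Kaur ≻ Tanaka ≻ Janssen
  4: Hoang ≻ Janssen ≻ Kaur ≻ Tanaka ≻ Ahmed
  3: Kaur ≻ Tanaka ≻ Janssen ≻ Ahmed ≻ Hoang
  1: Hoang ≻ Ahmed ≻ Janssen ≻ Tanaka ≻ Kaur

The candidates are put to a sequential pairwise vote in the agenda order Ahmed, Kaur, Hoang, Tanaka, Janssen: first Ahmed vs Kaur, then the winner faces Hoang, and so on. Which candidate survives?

Hoang

Round 1: Ahmed vs Kaur — 9–12, Kaur advances.
Round 2: Kaur vs Hoang — 8–13, Hoang advances.
Round 3: Hoang vs Tanaka — 13–8, Hoang advances.
Round 4: Hoang vs Janssen — 12–9, Hoang advances.
The agenda winner is Hoang.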